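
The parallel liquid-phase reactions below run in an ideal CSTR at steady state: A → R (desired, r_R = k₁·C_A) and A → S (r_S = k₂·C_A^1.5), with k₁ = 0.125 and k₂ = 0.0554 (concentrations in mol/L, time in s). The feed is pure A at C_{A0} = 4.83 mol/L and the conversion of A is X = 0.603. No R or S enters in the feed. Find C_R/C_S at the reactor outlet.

Exit C_A = C_{A0}(1−X) = 4.83×0.397 = 1.918 mol/L.
In a CSTR the entire volume is at exit conditions, so r_R = 0.125×1.918 = 0.2397 and r_S = 0.0554×1.918^1.5 = 0.1471.
Overall selectivity = C_R/C_S = r_Rτ/(r_Sτ) = r_R/r_S = 1.63.

1.63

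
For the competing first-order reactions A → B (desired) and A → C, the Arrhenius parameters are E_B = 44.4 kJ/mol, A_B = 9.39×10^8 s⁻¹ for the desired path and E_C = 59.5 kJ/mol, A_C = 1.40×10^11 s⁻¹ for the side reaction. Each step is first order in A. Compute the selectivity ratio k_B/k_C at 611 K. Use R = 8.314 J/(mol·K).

With equal orders, S_{B/C} = k_B/k_C = (A_B/A_C)·exp[(E_C−E_B)/(RT)].
(E_C−E_B)/(RT) = (59.5−44.4)×10³/(8.314×611) = 15100/5080 = 2.973.
k_B/k_C = (9.39×10^8/1.40×10^11)·exp(2.973) = 0.006707 × 19.54 = 0.131.
Since E_B < E_C, lowering the temperature improves selectivity toward B.

0.131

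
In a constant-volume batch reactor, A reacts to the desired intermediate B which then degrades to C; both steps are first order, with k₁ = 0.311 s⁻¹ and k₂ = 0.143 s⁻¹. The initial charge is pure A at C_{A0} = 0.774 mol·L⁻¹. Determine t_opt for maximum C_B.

4.62 s

For first-order series the maximum of C_B occurs at t_opt = ln(k₂/k₁)/(k₂−k₁).
= ln(0.143/0.311)/(0.143−0.311) = ln(0.4598)/-0.1680 = -0.7769/-0.1680 = 4.62 s.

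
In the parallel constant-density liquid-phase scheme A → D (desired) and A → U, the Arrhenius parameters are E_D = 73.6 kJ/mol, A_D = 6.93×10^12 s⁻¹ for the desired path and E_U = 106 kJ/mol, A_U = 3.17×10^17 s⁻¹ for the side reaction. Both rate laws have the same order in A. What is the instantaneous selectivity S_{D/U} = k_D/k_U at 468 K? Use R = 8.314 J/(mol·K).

0.0904

k_D/k_U = (A_D/A_U)·exp[−(E_D−E_U)/(RT)] = (A_D/A_U)·exp[(E_U−E_D)/(RT)].
(E_U−E_D)/(RT) = (106−73.6)×10³/(8.314×468) = 32400/3891 = 8.327.
k_D/k_U = (6.93×10^12/3.17×10^17)·exp(8.327) = 2.186×10^-5 × 4134 = 0.0904.
Since E_D < E_U, lowering the temperature improves selectivity toward D.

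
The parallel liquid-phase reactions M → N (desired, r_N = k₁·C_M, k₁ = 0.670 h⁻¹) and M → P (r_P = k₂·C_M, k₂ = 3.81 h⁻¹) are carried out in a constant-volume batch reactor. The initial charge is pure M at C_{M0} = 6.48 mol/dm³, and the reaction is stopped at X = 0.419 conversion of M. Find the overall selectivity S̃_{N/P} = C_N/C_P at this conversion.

C_M = C_{M0}(1−X) = 3.765 mol/dm³.
Both paths are first order in M, so the instantaneous fraction to N is constant: dC_N/d(−C_M) = k₁/(k₁+k₂) = 0.1496.
C_N = 0.1496·(C_{M0}−C_M) = 0.1496×2.715 = 0.406 mol/dm³.
C_P = (C_{M0}−C_M)−C_N = 2.309 mol/dm³; S̃_{N/P} = 0.4061/2.309 = 0.176.

0.176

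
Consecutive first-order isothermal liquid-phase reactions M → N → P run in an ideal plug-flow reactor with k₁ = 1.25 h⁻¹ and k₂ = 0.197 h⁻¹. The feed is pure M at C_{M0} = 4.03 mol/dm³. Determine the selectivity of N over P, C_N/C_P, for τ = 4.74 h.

For first-order series with pure M initially, C_N(τ) = k₁C_{M0}/(k₂−k₁)·(e^(−k₁τ) − e^(−k₂τ)).
e^(−k₁τ) = e^(−1.25×4.74) = e^(−5.925) = 0.002672; e^(−k₂τ) = e^(−0.9338) = 0.3931.
C_N = 1.25×4.03/(0.197−1.25) × (0.002672−0.3931) = (-4.784)×(-0.3904) = 1.868 mol/dm³.
C_M = C_{M0}e^(−k₁τ) = 0.01077 mol/dm³, so C_P = C_{M0}−C_M−C_N = 2.152 mol/dm³; C_N/C_P = 0.868.

0.868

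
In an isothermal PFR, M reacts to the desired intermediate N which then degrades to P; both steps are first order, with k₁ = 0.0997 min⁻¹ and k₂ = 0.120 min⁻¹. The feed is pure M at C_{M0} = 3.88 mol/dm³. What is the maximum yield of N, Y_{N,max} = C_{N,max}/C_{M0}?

Evaluating C_N at τ_opt = ln(k₂/k₁)/(k₂−k₁) gives C_{N,max}/C_{M0} = (k₁/k₂)^[k₂/(k₂−k₁)].
= (0.0997/0.120)^(0.120/(0.120−0.0997)) = (0.8308)^(5.911) = 0.3344.

0.334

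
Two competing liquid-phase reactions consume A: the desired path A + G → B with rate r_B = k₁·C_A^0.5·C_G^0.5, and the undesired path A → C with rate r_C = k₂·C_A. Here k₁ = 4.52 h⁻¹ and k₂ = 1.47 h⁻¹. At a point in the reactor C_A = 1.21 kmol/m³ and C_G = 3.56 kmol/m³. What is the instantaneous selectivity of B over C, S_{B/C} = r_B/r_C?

S_{B/C} = r_B/r_C = (k₁·C_A^0.5·C_G^0.5)/(k₂·C_A) = (k₁/k₂)·C_A^-0.5·C_G^0.5.
= (4.52×1.210^0.5×3.560^0.5) / (1.47×1.210) = 9.381/1.779 = 5.27.
The undesired path is higher order in A, so low C_A (CSTR or dilute feed) favours B.

5.27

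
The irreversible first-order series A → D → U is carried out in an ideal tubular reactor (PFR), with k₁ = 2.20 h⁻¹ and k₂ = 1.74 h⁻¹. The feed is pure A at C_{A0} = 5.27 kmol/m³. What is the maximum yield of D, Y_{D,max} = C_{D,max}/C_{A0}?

At the optimum, C_{D,max}/C_{A0} = (k₁/k₂)^[k₂/(k₂−k₁)].
= (2.20/1.74)^(1.74/(1.74−2.20)) = (1.264)^(-3.783) = 0.4118.

0.412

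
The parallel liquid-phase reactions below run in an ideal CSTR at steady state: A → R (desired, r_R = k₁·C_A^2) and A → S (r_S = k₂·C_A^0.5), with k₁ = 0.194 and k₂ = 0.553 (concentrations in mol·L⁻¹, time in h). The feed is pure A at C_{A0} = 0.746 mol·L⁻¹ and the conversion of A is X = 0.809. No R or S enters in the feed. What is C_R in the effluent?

0.0112 mol·L⁻¹

Exit C_A = C_{A0}(1−X) = 0.746×0.191 = 0.1425 mol·L⁻¹.
Rates in a CSTR are evaluated at the outlet concentration: r_R = 0.194×0.1425^2 = 0.003939, r_S = 0.553×0.1425^0.5 = 0.2087.
Fraction of consumed A going to R: r_R/(r_R+r_S) = 0.01852.
C_R = 0.01852·C_{A0}·X = 0.01852×0.746×0.809 = 0.0112 mol·L⁻¹.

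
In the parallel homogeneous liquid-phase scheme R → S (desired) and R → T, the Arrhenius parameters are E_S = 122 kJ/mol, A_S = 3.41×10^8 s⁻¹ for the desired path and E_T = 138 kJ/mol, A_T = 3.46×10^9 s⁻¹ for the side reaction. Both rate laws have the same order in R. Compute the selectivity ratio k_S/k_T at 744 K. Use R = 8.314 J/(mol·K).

1.31

k_S/k_T = (A_S/A_T)·exp[−(E_S−E_T)/(RT)] = (A_S/A_T)·exp[(E_T−E_S)/(RT)].
(E_T−E_S)/(RT) = (138−122)×10³/(8.314×744) = 16000/6186 = 2.587.
k_S/k_T = (3.41×10^8/3.46×10^9)·exp(2.587) = 0.09855 × 13.29 = 1.31.
Since E_S < E_T, lowering the temperature improves selectivity toward S.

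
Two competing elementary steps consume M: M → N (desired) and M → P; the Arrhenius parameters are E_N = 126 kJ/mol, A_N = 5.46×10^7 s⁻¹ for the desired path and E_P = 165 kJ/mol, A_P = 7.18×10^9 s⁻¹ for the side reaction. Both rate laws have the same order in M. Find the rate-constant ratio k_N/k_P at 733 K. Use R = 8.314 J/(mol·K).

With equal orders, S_{N/P} = k_N/k_P = (A_N/A_P)·exp[(E_P−E_N)/(RT)].
(E_P−E_N)/(RT) = (165−126)×10³/(8.314×733) = 39000/6094 = 6.400.
k_N/k_P = (5.46×10^7/7.18×10^9)·exp(6.400) = 0.007604 × 601.6 = 4.57.

4.57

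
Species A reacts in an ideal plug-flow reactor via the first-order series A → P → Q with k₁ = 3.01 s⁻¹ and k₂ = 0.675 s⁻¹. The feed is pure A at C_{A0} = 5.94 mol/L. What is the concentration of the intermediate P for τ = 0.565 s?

The intermediate concentration in a first-order A→B→C sequence is C_P = k₁C_{A0}(e^(−k₁τ) − e^(−k₂τ))/(k₂−k₁).
e^(−k₁τ) = e^(−3.01×0.565) = e^(−1.701) = 0.1826; e^(−k₂τ) = e^(−0.3814) = 0.6829.
C_P = 3.01×5.94/(0.675−3.01) × (0.1826−0.6829) = (-7.657)×(-0.5004) = 3.831 mol/L.

3.83 mol/L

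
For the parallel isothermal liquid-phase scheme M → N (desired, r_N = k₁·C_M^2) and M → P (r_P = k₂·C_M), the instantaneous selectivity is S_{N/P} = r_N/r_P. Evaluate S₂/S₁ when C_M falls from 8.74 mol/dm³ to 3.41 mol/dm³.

0.390

S_{N/P} = (k₁/k₂)·C_M, so S₂/S₁ = (C_{M,2}/C_{M,1}).
= 3.41/8.74 = 0.390.
Selectivity toward N falls as C_M falls — high-concentration operation is favoured.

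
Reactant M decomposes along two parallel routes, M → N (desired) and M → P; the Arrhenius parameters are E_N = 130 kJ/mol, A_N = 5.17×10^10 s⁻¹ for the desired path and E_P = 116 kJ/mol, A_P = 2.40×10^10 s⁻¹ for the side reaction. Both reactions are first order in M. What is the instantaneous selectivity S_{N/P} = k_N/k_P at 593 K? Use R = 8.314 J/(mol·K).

k_N/k_P = (A_N/A_P)·exp[−(E_N−E_P)/(RT)] = (A_N/A_P)·exp[(E_P−E_N)/(RT)].
(E_P−E_N)/(RT) = (116−130)×10³/(8.314×593) = -14000/4930 = -2.840.
k_N/k_P = (5.17×10^10/2.40×10^10)·exp(-2.840) = 2.154 × 0.05845 = 0.126.
Since E_N > E_P, raising the temperature improves selectivity toward N.

0.126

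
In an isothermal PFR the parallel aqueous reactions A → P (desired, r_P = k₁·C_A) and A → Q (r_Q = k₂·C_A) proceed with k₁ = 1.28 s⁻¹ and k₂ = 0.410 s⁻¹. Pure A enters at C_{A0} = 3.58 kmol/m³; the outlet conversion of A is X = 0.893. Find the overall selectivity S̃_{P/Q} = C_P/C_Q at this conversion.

3.12

C_A = C_{A0}(1−X) = 0.3831 kmol/m³.
Both paths are first order in A, so the instantaneous fraction to P is constant: dC_P/d(−C_A) = k₁/(k₁+k₂) = 0.7574.
C_P = 0.7574·(C_{A0}−C_A) = 0.7574×3.197 = 2.42 kmol/m³.
C_Q = (C_{A0}−C_A)−C_P = 0.7756 kmol/m³; S̃_{P/Q} = 2.421/0.7756 = 3.12.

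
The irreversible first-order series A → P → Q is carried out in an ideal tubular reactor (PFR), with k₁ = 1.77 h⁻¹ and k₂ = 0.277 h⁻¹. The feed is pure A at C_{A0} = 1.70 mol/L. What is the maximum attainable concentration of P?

Evaluating C_P at τ_opt = ln(k₂/k₁)/(k₂−k₁) gives C_{P,max}/C_{A0} = (k₁/k₂)^[k₂/(k₂−k₁)].
= (1.77/0.277)^(0.277/(0.277−1.77)) = (6.390)^(-0.1855) = 0.7089.
C_{P,max} = 0.7089×1.70 = 1.21 mol/L.

1.21 mol/L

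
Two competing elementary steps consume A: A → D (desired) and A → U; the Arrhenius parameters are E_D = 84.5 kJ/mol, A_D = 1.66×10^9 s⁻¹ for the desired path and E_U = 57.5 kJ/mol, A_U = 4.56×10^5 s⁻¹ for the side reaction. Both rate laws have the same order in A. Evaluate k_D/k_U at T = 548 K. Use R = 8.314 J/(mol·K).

k_D/k_U = (A_D/A_U)·exp[−(E_D−E_U)/(RT)] = (A_D/A_U)·exp[(E_U−E_D)/(RT)].
(E_U−E_D)/(RT) = (57.5−84.5)×10³/(8.314×548) = -27000/4556 = -5.926.
k_D/k_U = (1.66×10^9/4.56×10^5)·exp(-5.926) = 3640 × 0.002669 = 9.72.
Since E_D > E_U, raising the temperature improves selectivity toward D.

9.72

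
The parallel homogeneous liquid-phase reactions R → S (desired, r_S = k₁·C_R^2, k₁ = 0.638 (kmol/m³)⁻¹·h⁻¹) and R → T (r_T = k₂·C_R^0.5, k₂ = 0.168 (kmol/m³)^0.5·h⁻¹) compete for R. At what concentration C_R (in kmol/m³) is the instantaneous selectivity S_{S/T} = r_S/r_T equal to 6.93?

S_{S/T} = (k₁/k₂)·C_R^1.5 ⇒ C_R = (S·k₂/k₁)^(1/1.5).
= (6.93×0.168/0.638)^(0.6667) = (1.825)^(0.6667) = 1.49 kmol/m³.

1.49 kmol/m³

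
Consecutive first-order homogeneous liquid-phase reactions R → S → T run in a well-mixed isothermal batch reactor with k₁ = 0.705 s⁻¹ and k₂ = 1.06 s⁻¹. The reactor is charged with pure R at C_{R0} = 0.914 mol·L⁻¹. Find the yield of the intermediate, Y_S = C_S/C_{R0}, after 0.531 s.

0.235

Solving the coupled first-order balances gives C_S(t) = [k₁/(k₂−k₁)]·C_{R0}·(e^(−k₁t) − e^(−k₂t)).
e^(−k₁t) = e^(−0.705×0.531) = e^(−0.3744) = 0.6877; e^(−k₂t) = e^(−0.5629) = 0.5696.
C_S = 0.705×0.914/(1.06−0.705) × (0.6877−0.5696) = 1.815×0.1182 = 0.2145 mol·L⁻¹.
Y_S = C_S/C_{R0} = 0.2145/0.914 = 0.235.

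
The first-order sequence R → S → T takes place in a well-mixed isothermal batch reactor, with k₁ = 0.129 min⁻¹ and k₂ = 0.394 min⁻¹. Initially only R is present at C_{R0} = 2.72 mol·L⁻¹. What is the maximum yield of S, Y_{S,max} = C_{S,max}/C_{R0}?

Evaluating C_S at t_opt = ln(k₂/k₁)/(k₂−k₁) gives C_{S,max}/C_{R0} = (k₁/k₂)^[k₂/(k₂−k₁)].
= (0.129/0.394)^(0.394/(0.394−0.129)) = (0.3274)^(1.487) = 0.1901.

0.190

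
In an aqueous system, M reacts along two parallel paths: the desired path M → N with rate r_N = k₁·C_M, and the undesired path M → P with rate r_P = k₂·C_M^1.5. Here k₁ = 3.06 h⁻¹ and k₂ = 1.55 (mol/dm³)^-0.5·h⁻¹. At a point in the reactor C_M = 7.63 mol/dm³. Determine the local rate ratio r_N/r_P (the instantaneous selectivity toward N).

S_{N/P} = r_N/r_P = (k₁·C_M)/(k₂·C_M^1.5) = (k₁/k₂)·C_M^-0.5.
= (3.06×7.630) / (1.55×7.630^1.5) = 23.35/32.67 = 0.715.

0.715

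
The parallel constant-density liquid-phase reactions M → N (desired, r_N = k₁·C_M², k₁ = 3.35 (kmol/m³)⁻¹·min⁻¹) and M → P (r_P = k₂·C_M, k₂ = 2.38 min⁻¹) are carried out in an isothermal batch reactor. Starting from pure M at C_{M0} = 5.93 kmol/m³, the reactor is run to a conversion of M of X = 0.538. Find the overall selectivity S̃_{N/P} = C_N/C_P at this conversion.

5.86

C_M = C_{M0}(1−X) = 2.740 kmol/m³.
Along a PFR/batch, dC_P/dC_M = −r_P/(r_N+r_P) = −k₂/(k₂+k₁·C_M).
Integrating from C_{M0} to C_M: C_P = (2.38/3.35)·ln[(2.38+3.35·5.93)/(2.38+3.35·2.74)] = 0.7104·ln(22.25/11.56) = 0.4652 kmol/m³.
Then C_N = (C_{M0}−C_M) − C_P = 3.190 − 0.4652 = 2.725 kmol/m³.
S̃_{N/P} = C_N/C_P = 2.725/0.4652 = 5.86.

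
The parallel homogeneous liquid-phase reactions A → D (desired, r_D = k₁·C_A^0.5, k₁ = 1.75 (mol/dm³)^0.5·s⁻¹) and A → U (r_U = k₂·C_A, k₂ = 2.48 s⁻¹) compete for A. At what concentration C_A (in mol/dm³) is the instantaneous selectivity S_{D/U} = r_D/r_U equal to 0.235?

S_{D/U} = (k₁/k₂)·C_A^-0.5 ⇒ C_A = (S·k₂/k₁)^(-2).
= (0.235×2.48/1.75)^(-2) = (0.3330)^(-2) = 9.02 mol/dm³.

9.02 mol/dm³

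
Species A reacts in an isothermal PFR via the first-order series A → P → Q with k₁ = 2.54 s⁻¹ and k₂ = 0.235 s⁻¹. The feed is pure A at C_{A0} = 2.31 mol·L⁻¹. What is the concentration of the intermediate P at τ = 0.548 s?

Solving the coupled first-order balances gives C_P(τ) = [k₁/(k₂−k₁)]·C_{A0}·(e^(−k₁τ) − e^(−k₂τ)).
e^(−k₁τ) = e^(−2.54×0.548) = e^(−1.392) = 0.2486; e^(−k₂τ) = e^(−0.1288) = 0.8792.
C_P = 2.54×2.31/(0.235−2.54) × (0.2486−0.8792) = (-2.546)×(-0.6306) = 1.605 mol·L⁻¹.

1.61 mol·L⁻¹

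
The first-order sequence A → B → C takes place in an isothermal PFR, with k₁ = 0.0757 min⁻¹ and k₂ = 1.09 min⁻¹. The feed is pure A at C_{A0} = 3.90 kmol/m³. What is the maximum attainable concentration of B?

0.222 kmol/m³

For a first-order series the maximum intermediate yield is C_{B,max}/C_{A0} = (k₁/k₂)^[k₂/(k₂−k₁)].
= (0.0757/1.09)^(1.09/(1.09−0.0757)) = (0.06945)^(1.075) = 0.05691.
C_{B,max} = 0.05691×3.90 = 0.222 kmol/m³.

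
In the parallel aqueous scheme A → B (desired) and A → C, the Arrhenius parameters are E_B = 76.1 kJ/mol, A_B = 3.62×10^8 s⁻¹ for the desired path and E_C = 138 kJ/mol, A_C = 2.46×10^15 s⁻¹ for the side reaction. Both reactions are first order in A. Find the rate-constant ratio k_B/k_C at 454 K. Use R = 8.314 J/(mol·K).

1.95

With equal orders, S_{B/C} = k_B/k_C = (A_B/A_C)·exp[(E_C−E_B)/(RT)].
(E_C−E_B)/(RT) = (138−76.1)×10³/(8.314×454) = 61900/3775 = 16.40.
k_B/k_C = (3.62×10^8/2.46×10^15)·exp(16.40) = 1.472×10^-7 × 1.325×10^7 = 1.95.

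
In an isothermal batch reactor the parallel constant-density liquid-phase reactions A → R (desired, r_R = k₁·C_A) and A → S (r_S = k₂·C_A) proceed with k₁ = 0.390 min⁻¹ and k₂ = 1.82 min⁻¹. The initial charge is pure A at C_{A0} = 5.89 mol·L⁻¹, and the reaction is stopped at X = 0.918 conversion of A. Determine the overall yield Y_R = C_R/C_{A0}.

0.162

C_A = C_{A0}(1−X) = 0.4830 mol·L⁻¹.
Both paths are first order in A, so the instantaneous fraction to R is constant: dC_R/d(−C_A) = k₁/(k₁+k₂) = 0.1765.
C_R = 0.1765·(C_{A0}−C_A) = 0.1765×5.407 = 0.954 mol·L⁻¹.
Y_R = C_R/C_{A0} = 0.9542/5.89 = 0.162.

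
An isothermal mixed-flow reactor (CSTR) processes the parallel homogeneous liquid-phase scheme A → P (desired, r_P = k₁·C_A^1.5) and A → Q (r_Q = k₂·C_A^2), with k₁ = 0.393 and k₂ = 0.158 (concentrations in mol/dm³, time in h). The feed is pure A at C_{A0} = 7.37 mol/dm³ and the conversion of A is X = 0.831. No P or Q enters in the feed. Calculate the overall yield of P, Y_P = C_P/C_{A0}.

Exit C_A = C_{A0}(1−X) = 7.37×0.169 = 1.246 mol/dm³.
In a CSTR the entire volume is at exit conditions, so r_P = 0.393×1.246^1.5 = 0.5463 and r_Q = 0.158×1.246^2 = 0.2451.
Fraction of consumed A going to P: r_P/(r_P+r_Q) = 0.6903.
C_P = 0.6903·C_{A0}·X = 0.6903×7.37×0.831 = 4.23 mol/dm³; Y_P = C_P/C_{A0} = 0.574.

0.574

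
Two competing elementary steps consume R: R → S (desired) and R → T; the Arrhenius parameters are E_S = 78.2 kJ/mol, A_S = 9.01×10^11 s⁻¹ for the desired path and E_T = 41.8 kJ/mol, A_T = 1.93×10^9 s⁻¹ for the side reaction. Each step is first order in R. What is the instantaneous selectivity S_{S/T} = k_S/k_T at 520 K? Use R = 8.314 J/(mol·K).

k_S/k_T = (A_S/A_T)·exp[−(E_S−E_T)/(RT)] = (A_S/A_T)·exp[(E_T−E_S)/(RT)].
(E_T−E_S)/(RT) = (41.8−78.2)×10³/(8.314×520) = -36400/4323 = -8.420.
k_S/k_T = (9.01×10^11/1.93×10^9)·exp(-8.420) = 466.8 × 2.205×10^-4 = 0.103.

0.103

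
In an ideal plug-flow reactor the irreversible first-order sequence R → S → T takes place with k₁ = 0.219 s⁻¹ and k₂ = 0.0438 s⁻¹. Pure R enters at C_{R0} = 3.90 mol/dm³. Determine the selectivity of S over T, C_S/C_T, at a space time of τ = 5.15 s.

7.11

Solving the coupled first-order balances gives C_S(τ) = [k₁/(k₂−k₁)]·C_{R0}·(e^(−k₁τ) − e^(−k₂τ)).
e^(−k₁τ) = e^(−0.219×5.15) = e^(−1.128) = 0.3237; e^(−k₂τ) = e^(−0.2256) = 0.7981.
C_S = 0.219×3.90/(0.0438−0.219) × (0.3237−0.7981) = (-4.875)×(-0.4743) = 2.312 mol/dm³.
C_R = C_{R0}e^(−k₁τ) = 1.263 mol/dm³, so C_T = C_{R0}−C_R−C_S = 0.3251 mol/dm³; C_S/C_T = 7.11.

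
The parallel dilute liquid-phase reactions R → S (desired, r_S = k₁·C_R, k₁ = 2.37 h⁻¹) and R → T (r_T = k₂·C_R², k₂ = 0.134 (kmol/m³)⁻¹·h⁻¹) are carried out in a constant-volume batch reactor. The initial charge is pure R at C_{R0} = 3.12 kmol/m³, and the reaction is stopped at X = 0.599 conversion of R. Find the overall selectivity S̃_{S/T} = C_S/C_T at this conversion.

C_R = C_{R0}(1−X) = 1.251 kmol/m³.
Along a PFR/batch, dC_S/dC_R = −r_S/(r_S+r_T) = −k₁/(k₁+k₂·C_R).
Integrating from C_{R0} to C_R: C_S = (2.37/0.134)·ln[(2.37+0.134·3.12)/(2.37+0.134·1.25)] = 17.69·ln(2.788/2.538) = 1.665 kmol/m³.
C_T = (C_{R0}−C_R)−C_S = 0.2043 kmol/m³; S̃_{S/T} = 1.665/0.2043 = 8.15.

8.15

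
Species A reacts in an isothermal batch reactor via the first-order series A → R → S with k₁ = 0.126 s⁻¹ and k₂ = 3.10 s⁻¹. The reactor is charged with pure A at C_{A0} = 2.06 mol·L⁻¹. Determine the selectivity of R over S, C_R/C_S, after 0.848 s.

The intermediate concentration in a first-order A→B→C sequence is C_R = k₁C_{A0}(e^(−k₁t) − e^(−k₂t))/(k₂−k₁).
e^(−k₁t) = e^(−0.126×0.848) = e^(−0.1068) = 0.8987; e^(−k₂t) = e^(−2.629) = 0.07217.
C_R = 0.126×2.06/(3.10−0.126) × (0.8987−0.07217) = 0.08728×0.8265 = 0.07213 mol·L⁻¹.
C_A = C_{A0}e^(−k₁t) = 1.851 mol·L⁻¹, so C_S = C_{A0}−C_A−C_R = 0.1366 mol·L⁻¹; C_R/C_S = 0.528.

0.528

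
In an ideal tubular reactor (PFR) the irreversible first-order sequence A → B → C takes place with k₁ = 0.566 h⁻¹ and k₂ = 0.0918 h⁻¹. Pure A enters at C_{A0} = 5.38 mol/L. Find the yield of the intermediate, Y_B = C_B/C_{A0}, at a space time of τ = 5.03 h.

For first-order series with pure A initially, C_B(τ) = k₁C_{A0}/(k₂−k₁)·(e^(−k₁τ) − e^(−k₂τ)).
e^(−k₁τ) = e^(−0.566×5.03) = e^(−2.847) = 0.05802; e^(−k₂τ) = e^(−0.4618) = 0.6302.
C_B = 0.566×5.38/(0.0918−0.566) × (0.05802−0.6302) = (-6.422)×(-0.5722) = 3.674 mol/L.
Y_B = C_B/C_{A0} = 3.674/5.38 = 0.683.

0.683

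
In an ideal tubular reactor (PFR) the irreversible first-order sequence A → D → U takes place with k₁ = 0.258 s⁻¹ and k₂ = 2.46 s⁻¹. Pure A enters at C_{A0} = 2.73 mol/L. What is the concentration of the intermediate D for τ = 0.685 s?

Solving the coupled first-order balances gives C_D(τ) = [k₁/(k₂−k₁)]·C_{A0}·(e^(−k₁τ) − e^(−k₂τ)).
e^(−k₁τ) = e^(−0.258×0.685) = e^(−0.1767) = 0.8380; e^(−k₂τ) = e^(−1.685) = 0.1854.
C_D = 0.258×2.73/(2.46−0.258) × (0.8380−0.1854) = 0.3199×0.6526 = 0.2087 mol/L.

0.209 mol/L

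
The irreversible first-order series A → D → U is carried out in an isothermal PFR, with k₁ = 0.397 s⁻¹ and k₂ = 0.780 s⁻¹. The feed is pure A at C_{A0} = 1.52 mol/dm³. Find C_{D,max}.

For a first-order series the maximum intermediate yield is C_{D,max}/C_{A0} = (k₁/k₂)^[k₂/(k₂−k₁)].
= (0.397/0.780)^(0.780/(0.780−0.397)) = (0.5090)^(2.037) = 0.2527.
C_{D,max} = 0.2527×1.52 = 0.384 mol/dm³.

0.384 mol/dm³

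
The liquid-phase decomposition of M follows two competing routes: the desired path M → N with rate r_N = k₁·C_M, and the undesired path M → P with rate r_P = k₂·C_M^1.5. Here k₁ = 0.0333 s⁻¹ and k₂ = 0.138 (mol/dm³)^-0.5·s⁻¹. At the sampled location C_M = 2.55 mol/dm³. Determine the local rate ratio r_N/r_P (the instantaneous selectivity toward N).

S_{N/P} = r_N/r_P = (k₁·C_M)/(k₂·C_M^1.5) = (k₁/k₂)·C_M^-0.5.
= (0.0333×2.550) / (0.138×2.550^1.5) = 0.08492/0.5619 = 0.151.
The undesired path is higher order in M, so low C_M (CSTR or dilute feed) favours N.

0.151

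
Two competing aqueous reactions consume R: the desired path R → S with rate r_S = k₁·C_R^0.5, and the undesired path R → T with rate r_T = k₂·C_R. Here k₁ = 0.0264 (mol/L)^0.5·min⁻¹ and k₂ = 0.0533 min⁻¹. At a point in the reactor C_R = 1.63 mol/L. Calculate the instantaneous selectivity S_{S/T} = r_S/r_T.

0.388

S_{S/T} = r_S/r_T = (k₁·C_R^0.5)/(k₂·C_R) = (k₁/k₂)·C_R^-0.5.
= (0.0264×1.630^0.5) / (0.0533×1.630) = 0.03371/0.08688 = 0.388.
The undesired path is higher order in R, so low C_R (CSTR or dilute feed) favours S.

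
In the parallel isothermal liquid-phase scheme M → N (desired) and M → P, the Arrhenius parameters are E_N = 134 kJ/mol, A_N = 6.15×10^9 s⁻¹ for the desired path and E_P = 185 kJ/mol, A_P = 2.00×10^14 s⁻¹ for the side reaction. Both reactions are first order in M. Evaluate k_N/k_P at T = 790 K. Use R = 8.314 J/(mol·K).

0.0725

Since both paths have the same order in M, the concentration cancels and S_{N/P} = k_N/k_P = (A_N/A_P)·exp[(E_P−E_N)/(RT)].
(E_P−E_N)/(RT) = (185−134)×10³/(8.314×790) = 51000/6568 = 7.765.
k_N/k_P = (6.15×10^9/2.00×10^14)·exp(7.765) = 3.075×10^-5 × 2356 = 0.0725.
Since E_N < E_P, lowering the temperature improves selectivity toward N.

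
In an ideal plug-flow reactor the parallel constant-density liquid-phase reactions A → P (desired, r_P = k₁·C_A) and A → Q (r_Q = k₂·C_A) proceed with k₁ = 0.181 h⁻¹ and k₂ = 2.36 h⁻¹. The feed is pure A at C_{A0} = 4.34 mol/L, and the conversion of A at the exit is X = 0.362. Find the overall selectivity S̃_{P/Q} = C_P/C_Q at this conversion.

0.0767

C_A = C_{A0}(1−X) = 2.769 mol/L.
Both paths are first order in A, so the instantaneous fraction to P is constant: dC_P/d(−C_A) = k₁/(k₁+k₂) = 0.07123.
C_P = 0.07123·(C_{A0}−C_A) = 0.07123×1.571 = 0.112 mol/L.
C_Q = (C_{A0}−C_A)−C_P = 1.459 mol/L; S̃_{P/Q} = 0.1119/1.459 = 0.0767.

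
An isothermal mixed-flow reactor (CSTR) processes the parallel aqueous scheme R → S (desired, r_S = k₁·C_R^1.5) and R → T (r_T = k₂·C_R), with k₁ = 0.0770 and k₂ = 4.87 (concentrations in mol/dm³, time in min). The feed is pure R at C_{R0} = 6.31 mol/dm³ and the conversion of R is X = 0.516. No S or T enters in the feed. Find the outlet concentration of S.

0.0875 mol/dm³

Exit C_R = C_{R0}(1−X) = 6.31×0.484 = 3.054 mol/dm³.
Rates in a CSTR are evaluated at the outlet concentration: r_S = 0.0770×3.054^1.5 = 0.4110, r_T = 4.87×3.054 = 14.87.
Fraction of consumed R going to S: r_S/(r_S+r_T) = 0.02689.
C_S = 0.02689·C_{R0}·X = 0.02689×6.31×0.516 = 0.0875 mol/dm³.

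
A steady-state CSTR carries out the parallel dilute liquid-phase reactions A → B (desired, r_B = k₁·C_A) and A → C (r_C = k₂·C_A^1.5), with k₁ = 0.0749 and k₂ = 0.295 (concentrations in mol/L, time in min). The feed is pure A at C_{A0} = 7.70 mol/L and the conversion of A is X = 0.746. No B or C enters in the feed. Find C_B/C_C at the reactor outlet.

Exit C_A = C_{A0}(1−X) = 7.70×0.254 = 1.956 mol/L.
A CSTR operates uniformly at the exit composition, giving r_B = 0.1465 and r_C = 0.8069 (each k·C_A^n at C_A = 1.956).
Overall selectivity = C_B/C_C = r_Bτ/(r_Cτ) = r_B/r_C = 0.182.

0.182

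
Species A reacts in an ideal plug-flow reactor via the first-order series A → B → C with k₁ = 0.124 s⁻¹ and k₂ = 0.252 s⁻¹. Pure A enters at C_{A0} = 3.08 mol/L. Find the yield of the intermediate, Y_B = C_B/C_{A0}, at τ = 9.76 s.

0.206

Solving the coupled first-order balances gives C_B(τ) = [k₁/(k₂−k₁)]·C_{A0}·(e^(−k₁τ) − e^(−k₂τ)).
e^(−k₁τ) = e^(−0.124×9.76) = e^(−1.210) = 0.2981; e^(−k₂τ) = e^(−2.460) = 0.08548.
C_B = 0.124×3.08/(0.252−0.124) × (0.2981−0.08548) = 2.984×0.2126 = 0.6345 mol/L.
Y_B = C_B/C_{A0} = 0.6345/3.08 = 0.206.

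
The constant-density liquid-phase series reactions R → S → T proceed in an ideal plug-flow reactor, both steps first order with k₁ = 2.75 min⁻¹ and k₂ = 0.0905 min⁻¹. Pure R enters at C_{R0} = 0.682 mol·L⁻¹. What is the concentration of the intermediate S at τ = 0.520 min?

The intermediate concentration in a first-order A→B→C sequence is C_S = k₁C_{R0}(e^(−k₁τ) − e^(−k₂τ))/(k₂−k₁).
e^(−k₁τ) = e^(−2.75×0.520) = e^(−1.430) = 0.2393; e^(−k₂τ) = e^(−0.04706) = 0.9540.
C_S = 2.75×0.682/(0.0905−2.75) × (0.2393−0.9540) = (-0.7052)×(-0.7147) = 0.5040 mol·L⁻¹.

0.504 mol·L⁻¹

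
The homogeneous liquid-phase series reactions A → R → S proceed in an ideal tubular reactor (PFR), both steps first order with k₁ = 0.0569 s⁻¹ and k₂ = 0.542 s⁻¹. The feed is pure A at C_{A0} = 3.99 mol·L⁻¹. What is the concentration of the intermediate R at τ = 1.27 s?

0.200 mol·L⁻¹

For first-order series with pure A initially, C_R(τ) = k₁C_{A0}/(k₂−k₁)·(e^(−k₁τ) − e^(−k₂τ)).
e^(−k₁τ) = e^(−0.0569×1.27) = e^(−0.07226) = 0.9303; e^(−k₂τ) = e^(−0.6883) = 0.5024.
C_R = 0.0569×3.99/(0.542−0.0569) × (0.9303−0.5024) = 0.4680×0.4279 = 0.2003 mol·L⁻¹.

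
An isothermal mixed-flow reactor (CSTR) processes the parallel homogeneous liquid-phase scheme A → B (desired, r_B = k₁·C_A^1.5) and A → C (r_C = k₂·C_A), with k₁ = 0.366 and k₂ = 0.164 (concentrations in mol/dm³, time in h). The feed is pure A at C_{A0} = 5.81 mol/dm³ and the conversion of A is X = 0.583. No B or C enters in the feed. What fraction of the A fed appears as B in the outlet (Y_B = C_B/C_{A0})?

Exit C_A = C_{A0}(1−X) = 5.81×0.417 = 2.423 mol/dm³.
Rates in a CSTR are evaluated at the outlet concentration: r_B = 0.366×2.423^1.5 = 1.380, r_C = 0.164×2.423 = 0.3973.
Fraction of consumed A going to B: r_B/(r_B+r_C) = 0.7765.
C_B = 0.7765·C_{A0}·X = 0.7765×5.81×0.583 = 2.63 mol/dm³; Y_B = C_B/C_{A0} = 0.453.

0.453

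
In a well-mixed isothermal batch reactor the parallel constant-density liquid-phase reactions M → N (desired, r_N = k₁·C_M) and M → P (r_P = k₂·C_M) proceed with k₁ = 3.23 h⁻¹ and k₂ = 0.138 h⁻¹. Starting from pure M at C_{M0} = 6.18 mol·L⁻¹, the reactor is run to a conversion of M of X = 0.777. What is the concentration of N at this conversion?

4.61 mol·L⁻¹

C_M = C_{M0}(1−X) = 1.378 mol·L⁻¹.
Both paths are first order in M, so the instantaneous fraction to N is constant: dC_N/d(−C_M) = k₁/(k₁+k₂) = 0.9590.
C_N = 0.9590·(C_{M0}−C_M) = 0.9590×4.802 = 4.61 mol·L⁻¹.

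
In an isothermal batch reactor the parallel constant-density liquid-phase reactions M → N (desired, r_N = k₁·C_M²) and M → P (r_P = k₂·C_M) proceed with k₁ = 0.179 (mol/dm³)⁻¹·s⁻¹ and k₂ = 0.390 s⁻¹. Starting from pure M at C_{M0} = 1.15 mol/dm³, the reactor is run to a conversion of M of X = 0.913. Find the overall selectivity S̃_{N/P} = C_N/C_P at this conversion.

C_M = C_{M0}(1−X) = 0.1000 mol/dm³.
Along a PFR/batch, dC_P/dC_M = −r_P/(r_N+r_P) = −k₂/(k₂+k₁·C_M).
Integrating from C_{M0} to C_M: C_P = (0.390/0.179)·ln[(0.390+0.179·1.15)/(0.390+0.179·0.100)] = 2.179·ln(0.5958/0.4079) = 0.8256 mol/dm³.
Then C_N = (C_{M0}−C_M) − C_P = 1.050 − 0.8256 = 0.2243 mol/dm³.
S̃_{N/P} = C_N/C_P = 0.2243/0.8256 = 0.272.

0.272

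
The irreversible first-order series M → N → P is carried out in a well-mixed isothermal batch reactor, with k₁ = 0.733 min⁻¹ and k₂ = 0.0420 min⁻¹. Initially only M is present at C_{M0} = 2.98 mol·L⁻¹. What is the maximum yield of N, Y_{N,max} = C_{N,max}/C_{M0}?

0.840

At the optimum, C_{N,max}/C_{M0} = (k₁/k₂)^[k₂/(k₂−k₁)].
= (0.733/0.0420)^(0.0420/(0.0420−0.733)) = (17.45)^(-0.06078) = 0.8405.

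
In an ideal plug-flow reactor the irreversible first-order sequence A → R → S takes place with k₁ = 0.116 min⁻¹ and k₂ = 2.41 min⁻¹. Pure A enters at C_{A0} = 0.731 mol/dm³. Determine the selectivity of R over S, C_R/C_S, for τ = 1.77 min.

0.279

For first-order series with pure A initially, C_R(τ) = k₁C_{A0}/(k₂−k₁)·(e^(−k₁τ) − e^(−k₂τ)).
e^(−k₁τ) = e^(−0.116×1.77) = e^(−0.2053) = 0.8144; e^(−k₂τ) = e^(−4.266) = 0.01404.
C_R = 0.116×0.731/(2.41−0.116) × (0.8144−0.01404) = 0.03696×0.8003 = 0.02958 mol/dm³.
C_A = C_{A0}e^(−k₁τ) = 0.5953 mol/dm³, so C_S = C_{A0}−C_A−C_R = 0.1061 mol/dm³; C_R/C_S = 0.279.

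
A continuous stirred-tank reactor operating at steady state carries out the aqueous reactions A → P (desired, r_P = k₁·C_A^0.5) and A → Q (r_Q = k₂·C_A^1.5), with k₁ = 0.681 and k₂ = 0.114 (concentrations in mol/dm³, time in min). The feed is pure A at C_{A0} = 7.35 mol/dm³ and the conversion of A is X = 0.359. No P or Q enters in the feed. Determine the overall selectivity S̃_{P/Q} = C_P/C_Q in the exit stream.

Exit C_A = C_{A0}(1−X) = 7.35×0.641 = 4.711 mol/dm³.
In a CSTR the entire volume is at exit conditions, so r_P = 0.681×4.711^0.5 = 1.478 and r_Q = 0.114×4.711^1.5 = 1.166.
Overall selectivity = C_P/C_Q = r_Pτ/(r_Qτ) = r_P/r_Q = 1.27.

1.27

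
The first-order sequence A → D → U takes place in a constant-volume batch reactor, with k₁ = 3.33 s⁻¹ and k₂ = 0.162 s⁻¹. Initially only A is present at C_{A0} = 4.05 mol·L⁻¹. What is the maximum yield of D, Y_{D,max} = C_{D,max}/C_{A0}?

0.857

For a first-order series the maximum intermediate yield is C_{D,max}/C_{A0} = (k₁/k₂)^[k₂/(k₂−k₁)].
= (3.33/0.162)^(0.162/(0.162−3.33)) = (20.56)^(-0.05114) = 0.8568.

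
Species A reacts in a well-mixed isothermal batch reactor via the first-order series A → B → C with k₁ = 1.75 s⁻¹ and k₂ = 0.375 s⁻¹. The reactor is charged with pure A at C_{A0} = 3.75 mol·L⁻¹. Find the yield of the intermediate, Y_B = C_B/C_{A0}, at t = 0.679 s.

Solving the coupled first-order balances gives C_B(t) = [k₁/(k₂−k₁)]·C_{A0}·(e^(−k₁t) − e^(−k₂t)).
e^(−k₁t) = e^(−1.75×0.679) = e^(−1.188) = 0.3048; e^(−k₂t) = e^(−0.2546) = 0.7752.
C_B = 1.75×3.75/(0.375−1.75) × (0.3048−0.7752) = (-4.773)×(-0.4705) = 2.245 mol·L⁻¹.
Y_B = C_B/C_{A0} = 2.245/3.75 = 0.599.

0.599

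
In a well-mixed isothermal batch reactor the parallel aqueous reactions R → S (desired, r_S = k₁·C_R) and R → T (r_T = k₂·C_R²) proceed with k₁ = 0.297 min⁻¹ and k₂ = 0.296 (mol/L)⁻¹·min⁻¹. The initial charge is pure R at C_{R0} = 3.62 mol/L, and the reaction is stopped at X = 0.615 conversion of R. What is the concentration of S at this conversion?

C_R = C_{R0}(1−X) = 1.394 mol/L.
Along a PFR/batch, dC_S/dC_R = −r_S/(r_S+r_T) = −k₁/(k₁+k₂·C_R).
Integrating from C_{R0} to C_R: C_S = (0.297/0.296)·ln[(0.297+0.296·3.62)/(0.297+0.296·1.39)] = 1.003·ln(1.369/0.7095) = 0.6591 mol/L.

0.659 mol/L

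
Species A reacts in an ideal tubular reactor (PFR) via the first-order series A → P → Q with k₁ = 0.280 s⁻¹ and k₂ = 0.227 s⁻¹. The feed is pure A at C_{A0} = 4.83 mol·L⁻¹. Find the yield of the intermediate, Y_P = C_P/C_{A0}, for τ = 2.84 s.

0.387

The intermediate concentration in a first-order A→B→C sequence is C_P = k₁C_{A0}(e^(−k₁τ) − e^(−k₂τ))/(k₂−k₁).
e^(−k₁τ) = e^(−0.280×2.84) = e^(−0.7952) = 0.4515; e^(−k₂τ) = e^(−0.6447) = 0.5248.
C_P = 0.280×4.83/(0.227−0.280) × (0.4515−0.5248) = (-25.52)×(-0.07334) = 1.871 mol·L⁻¹.
Y_P = C_P/C_{A0} = 1.871/4.83 = 0.387.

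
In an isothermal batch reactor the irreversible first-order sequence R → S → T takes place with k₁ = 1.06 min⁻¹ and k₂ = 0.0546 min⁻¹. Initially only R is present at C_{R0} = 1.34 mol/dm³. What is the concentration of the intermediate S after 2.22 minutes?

The intermediate concentration in a first-order A→B→C sequence is C_S = k₁C_{R0}(e^(−k₁t) − e^(−k₂t))/(k₂−k₁).
e^(−k₁t) = e^(−1.06×2.22) = e^(−2.353) = 0.09506; e^(−k₂t) = e^(−0.1212) = 0.8858.
C_S = 1.06×1.34/(0.0546−1.06) × (0.09506−0.8858) = (-1.413)×(-0.7908) = 1.117 mol/dm³.

1.12 mol/dm³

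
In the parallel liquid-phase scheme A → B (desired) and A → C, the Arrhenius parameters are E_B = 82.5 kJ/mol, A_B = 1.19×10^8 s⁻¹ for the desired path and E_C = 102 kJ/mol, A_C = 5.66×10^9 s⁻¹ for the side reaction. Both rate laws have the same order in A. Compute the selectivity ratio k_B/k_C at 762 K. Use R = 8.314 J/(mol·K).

0.457

With equal orders, S_{B/C} = k_B/k_C = (A_B/A_C)·exp[(E_C−E_B)/(RT)].
(E_C−E_B)/(RT) = (102−82.5)×10³/(8.314×762) = 19500/6335 = 3.078.
k_B/k_C = (1.19×10^8/5.66×10^9)·exp(3.078) = 0.02102 × 21.72 = 0.457.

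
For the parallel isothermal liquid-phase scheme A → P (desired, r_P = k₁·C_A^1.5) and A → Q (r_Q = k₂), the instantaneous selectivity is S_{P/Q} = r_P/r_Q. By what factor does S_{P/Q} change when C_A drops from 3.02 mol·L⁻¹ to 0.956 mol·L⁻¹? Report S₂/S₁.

S_{P/Q} = (k₁/k₂)·C_A^1.5, so S₂/S₁ = (C_{A,2}/C_{A,1})^1.5.
= (0.956/3.02)^1.5 = (0.3166)^1.5 = 0.178.

0.178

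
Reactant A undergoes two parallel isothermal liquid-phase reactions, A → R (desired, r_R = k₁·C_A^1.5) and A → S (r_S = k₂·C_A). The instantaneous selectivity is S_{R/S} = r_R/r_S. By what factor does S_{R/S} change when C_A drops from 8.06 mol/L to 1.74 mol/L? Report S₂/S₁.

S_{R/S} = (k₁/k₂)·C_A^0.5, so S₂/S₁ = (C_{A,2}/C_{A,1})^0.5.
= (1.74/8.06)^0.5 = (0.2159)^0.5 = 0.465.
Selectivity toward R falls as C_A falls — high-concentration operation is favoured.

0.465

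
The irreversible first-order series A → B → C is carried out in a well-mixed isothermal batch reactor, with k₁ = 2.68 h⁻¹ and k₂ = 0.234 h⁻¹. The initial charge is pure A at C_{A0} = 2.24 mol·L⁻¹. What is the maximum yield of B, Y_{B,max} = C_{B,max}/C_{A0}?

For a first-order series the maximum intermediate yield is C_{B,max}/C_{A0} = (k₁/k₂)^[k₂/(k₂−k₁)].
= (2.68/0.234)^(0.234/(0.234−2.68)) = (11.45)^(-0.09567) = 0.7919.

0.792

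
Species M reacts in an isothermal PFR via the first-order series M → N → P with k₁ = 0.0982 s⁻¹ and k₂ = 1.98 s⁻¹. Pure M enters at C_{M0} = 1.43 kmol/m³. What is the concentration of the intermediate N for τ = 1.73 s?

The intermediate concentration in a first-order A→B→C sequence is C_N = k₁C_{M0}(e^(−k₁τ) − e^(−k₂τ))/(k₂−k₁).
e^(−k₁τ) = e^(−0.0982×1.73) = e^(−0.1699) = 0.8438; e^(−k₂τ) = e^(−3.425) = 0.03254.
C_N = 0.0982×1.43/(1.98−0.0982) × (0.8438−0.03254) = 0.07462×0.8112 = 0.06054 kmol/m³.

0.0605 kmol/m³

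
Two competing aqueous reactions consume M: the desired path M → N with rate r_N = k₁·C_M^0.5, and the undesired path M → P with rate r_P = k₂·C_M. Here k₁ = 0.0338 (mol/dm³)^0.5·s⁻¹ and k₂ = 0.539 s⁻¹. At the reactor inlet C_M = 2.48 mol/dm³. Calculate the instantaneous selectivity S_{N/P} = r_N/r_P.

0.0398

S_{N/P} = r_N/r_P = (k₁·C_M^0.5)/(k₂·C_M) = (k₁/k₂)·C_M^-0.5.
= (0.0338×2.480^0.5) / (0.539×2.480) = 0.05323/1.337 = 0.0398.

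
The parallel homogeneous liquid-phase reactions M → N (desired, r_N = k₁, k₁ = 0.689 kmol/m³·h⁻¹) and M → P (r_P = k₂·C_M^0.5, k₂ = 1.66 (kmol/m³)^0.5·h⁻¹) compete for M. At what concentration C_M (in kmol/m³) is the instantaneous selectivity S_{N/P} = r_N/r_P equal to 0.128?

S_{N/P} = (k₁/k₂)·C_M^-0.5 ⇒ C_M = (S·k₂/k₁)^(-2).
= (0.128×1.66/0.689)^(-2) = (0.3084)^(-2) = 10.5 kmol/m³.

10.5 kmol/m³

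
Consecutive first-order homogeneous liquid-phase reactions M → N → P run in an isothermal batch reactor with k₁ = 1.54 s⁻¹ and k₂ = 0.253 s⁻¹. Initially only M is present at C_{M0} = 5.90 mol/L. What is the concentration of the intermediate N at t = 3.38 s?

For first-order series with pure M initially, C_N(t) = k₁C_{M0}/(k₂−k₁)·(e^(−k₁t) − e^(−k₂t)).
e^(−k₁t) = e^(−1.54×3.38) = e^(−5.205) = 0.005488; e^(−k₂t) = e^(−0.8551) = 0.4252.
C_N = 1.54×5.90/(0.253−1.54) × (0.005488−0.4252) = (-7.060)×(-0.4197) = 2.963 mol/L.

2.96 mol/L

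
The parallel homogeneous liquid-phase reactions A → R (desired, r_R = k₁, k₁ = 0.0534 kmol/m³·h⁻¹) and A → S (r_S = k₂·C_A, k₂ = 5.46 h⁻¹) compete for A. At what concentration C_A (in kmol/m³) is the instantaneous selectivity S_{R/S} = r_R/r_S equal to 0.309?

0.0317 kmol/m³

S_{R/S} = (k₁/k₂)·C_A⁻¹ ⇒ C_A = (S·k₂/k₁)^(-1).
= (0.309×5.46/0.0534)^(-1) = (31.59)^(-1) = 0.0317 kmol/m³.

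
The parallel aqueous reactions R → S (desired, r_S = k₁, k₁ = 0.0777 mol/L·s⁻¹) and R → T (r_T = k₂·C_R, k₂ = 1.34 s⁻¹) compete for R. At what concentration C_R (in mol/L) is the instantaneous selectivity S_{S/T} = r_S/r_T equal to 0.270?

S_{S/T} = (k₁/k₂)·C_R⁻¹ ⇒ C_R = (S·k₂/k₁)^(-1).
= (0.270×1.34/0.0777)^(-1) = (4.656)^(-1) = 0.215 mol/L.

0.215 mol/L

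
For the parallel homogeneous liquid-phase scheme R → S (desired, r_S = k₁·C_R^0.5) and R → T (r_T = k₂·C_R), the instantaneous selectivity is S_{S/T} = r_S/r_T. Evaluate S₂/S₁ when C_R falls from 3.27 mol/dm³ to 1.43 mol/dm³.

S_{S/T} = (k₁/k₂)·C_R^-0.5, so S₂/S₁ = (C_{R,2}/C_{R,1})^-0.5.
= (1.43/3.27)^(-0.5) = (0.4373)^(-0.5) = 1.51.

1.51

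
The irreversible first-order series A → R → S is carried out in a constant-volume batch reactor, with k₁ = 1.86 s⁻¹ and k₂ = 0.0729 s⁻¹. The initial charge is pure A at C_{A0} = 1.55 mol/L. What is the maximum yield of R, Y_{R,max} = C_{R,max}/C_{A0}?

At the optimum, C_{R,max}/C_{A0} = (k₁/k₂)^[k₂/(k₂−k₁)].
= (1.86/0.0729)^(0.0729/(0.0729−1.86)) = (25.51)^(-0.04079) = 0.8762.

0.876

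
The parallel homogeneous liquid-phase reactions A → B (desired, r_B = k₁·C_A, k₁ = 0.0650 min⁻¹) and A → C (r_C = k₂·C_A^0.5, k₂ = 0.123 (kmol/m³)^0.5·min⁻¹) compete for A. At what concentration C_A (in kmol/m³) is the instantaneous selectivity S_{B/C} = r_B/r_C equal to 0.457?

0.748 kmol/m³

S_{B/C} = (k₁/k₂)·C_A^0.5 ⇒ C_A = (S·k₂/k₁)^(2).
= (0.457×0.123/0.0650)^(2) = (0.8648)^(2) = 0.748 kmol/m³.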